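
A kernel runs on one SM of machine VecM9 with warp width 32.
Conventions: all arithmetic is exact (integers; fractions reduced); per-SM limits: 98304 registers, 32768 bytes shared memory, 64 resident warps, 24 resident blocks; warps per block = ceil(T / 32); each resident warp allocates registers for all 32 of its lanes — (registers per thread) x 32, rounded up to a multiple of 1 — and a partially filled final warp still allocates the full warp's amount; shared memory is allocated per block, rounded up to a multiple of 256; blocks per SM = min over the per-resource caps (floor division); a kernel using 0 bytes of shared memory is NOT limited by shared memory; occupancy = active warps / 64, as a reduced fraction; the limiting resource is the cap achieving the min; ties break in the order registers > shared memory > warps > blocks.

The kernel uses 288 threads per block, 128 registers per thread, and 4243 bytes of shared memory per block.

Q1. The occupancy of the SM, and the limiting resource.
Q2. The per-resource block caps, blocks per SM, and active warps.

Answer: occupancy 9/32, limited by registers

registers: 2 blocks
shared memory: 7 blocks
warps: 7 blocks
blocks: 24 blocks

Answer: 2 blocks, 18 active warps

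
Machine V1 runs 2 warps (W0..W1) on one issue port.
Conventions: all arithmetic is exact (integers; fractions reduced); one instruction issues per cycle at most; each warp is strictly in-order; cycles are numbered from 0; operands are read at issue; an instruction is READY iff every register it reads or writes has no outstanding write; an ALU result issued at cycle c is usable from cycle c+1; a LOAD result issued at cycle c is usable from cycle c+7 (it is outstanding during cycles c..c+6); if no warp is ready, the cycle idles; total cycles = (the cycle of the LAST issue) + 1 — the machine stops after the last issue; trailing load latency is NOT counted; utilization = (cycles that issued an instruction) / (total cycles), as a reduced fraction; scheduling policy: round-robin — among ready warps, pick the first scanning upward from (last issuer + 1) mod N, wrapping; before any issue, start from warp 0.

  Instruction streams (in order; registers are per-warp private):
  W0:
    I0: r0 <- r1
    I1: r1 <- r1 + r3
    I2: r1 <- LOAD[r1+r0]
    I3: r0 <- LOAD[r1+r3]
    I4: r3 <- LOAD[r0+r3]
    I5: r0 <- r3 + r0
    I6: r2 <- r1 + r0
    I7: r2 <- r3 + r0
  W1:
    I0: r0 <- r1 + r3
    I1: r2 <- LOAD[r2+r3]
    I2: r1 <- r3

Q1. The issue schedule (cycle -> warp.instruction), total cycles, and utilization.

cycle 0: W0.I0
cycle 1: W1.I0
cycle 2: W0.I1
cycle 3: W1.I1
cycle 4: W0.I2
cycle 5: W1.I2
cycle 6: idle
cycle 7: idle
cycle 8: idle
cycle 9: idle
cycle 10: idle
cycle 11: W0.I3
cycle 12: idle
cycle 13: idle
cycle 14: idle
cycle 15: idle
cycle 16: idle
cycle 17: idle
cycle 18: W0.I4
cycle 19: idle
cycle 20: idle
cycle 21: idle
cycle 22: idle
cycle 23: idle
cycle 24: idle
cycle 25: W0.I5
cycle 26: W0.I6
cycle 27: W0.I7

Answer: 28 cycles, utilization 11/28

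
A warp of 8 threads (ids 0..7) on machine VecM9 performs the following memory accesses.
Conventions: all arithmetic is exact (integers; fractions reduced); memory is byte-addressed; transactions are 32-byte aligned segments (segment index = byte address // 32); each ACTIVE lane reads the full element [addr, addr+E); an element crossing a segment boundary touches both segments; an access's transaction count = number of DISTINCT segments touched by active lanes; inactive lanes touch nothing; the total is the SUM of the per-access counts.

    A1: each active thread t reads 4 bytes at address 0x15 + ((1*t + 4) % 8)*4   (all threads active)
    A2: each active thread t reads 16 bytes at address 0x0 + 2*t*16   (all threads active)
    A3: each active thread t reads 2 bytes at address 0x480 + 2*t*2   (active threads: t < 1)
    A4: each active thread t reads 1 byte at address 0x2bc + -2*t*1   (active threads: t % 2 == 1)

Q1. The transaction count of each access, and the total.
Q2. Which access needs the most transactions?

A1: 2 transactions
A2: 8 transactions
A3: 1 transaction
A4: 1 transaction

Answer: 2,8,1,1; total 12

Answer: A2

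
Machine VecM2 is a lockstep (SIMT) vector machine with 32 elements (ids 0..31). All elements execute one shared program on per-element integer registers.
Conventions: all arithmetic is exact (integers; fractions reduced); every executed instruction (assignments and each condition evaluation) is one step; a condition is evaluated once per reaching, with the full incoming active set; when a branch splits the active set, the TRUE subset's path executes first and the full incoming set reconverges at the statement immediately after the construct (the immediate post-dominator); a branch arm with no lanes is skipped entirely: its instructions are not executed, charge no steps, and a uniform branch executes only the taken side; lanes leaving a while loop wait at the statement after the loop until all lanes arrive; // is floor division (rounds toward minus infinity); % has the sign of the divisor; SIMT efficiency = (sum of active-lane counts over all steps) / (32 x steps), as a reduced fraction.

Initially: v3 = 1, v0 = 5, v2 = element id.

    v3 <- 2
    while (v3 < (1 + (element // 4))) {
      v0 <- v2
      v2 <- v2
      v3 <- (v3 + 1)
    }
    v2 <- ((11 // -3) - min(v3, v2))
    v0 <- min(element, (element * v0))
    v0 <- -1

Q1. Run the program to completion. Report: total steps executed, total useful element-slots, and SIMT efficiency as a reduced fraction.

Answer: 29 steps, 496 useful, 31/58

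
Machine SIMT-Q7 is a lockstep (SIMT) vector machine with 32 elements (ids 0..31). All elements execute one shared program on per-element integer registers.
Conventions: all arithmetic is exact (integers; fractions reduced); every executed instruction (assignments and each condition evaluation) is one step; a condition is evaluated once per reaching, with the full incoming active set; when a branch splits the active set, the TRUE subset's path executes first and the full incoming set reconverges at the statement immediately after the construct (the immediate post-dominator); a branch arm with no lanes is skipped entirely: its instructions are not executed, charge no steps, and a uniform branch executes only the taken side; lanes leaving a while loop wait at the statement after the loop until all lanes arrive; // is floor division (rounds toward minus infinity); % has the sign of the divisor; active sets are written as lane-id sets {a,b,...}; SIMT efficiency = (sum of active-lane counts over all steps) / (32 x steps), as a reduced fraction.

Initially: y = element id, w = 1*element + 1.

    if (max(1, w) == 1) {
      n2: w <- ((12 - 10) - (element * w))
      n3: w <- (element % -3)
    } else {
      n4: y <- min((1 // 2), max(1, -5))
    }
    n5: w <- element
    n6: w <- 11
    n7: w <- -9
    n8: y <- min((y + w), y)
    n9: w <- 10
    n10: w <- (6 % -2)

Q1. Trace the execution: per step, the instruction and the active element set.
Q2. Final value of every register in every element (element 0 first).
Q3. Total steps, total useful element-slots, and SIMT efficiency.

step 0: eval (max(1, w) == 1)        {0,1,2,3,4,5,6,7,8,9,10,11,12,13,14,15,16,17,18,19,20,21,22,23,24,25,26,27,28,29,30,31}
step 1: w <- ((12 - 10) - (element * w)) {0}
step 2: w <- (element % -3)          {0}
step 3: y <- min((1 // 2), max(1, -5)) {1,2,3,4,5,6,7,8,9,10,11,12,13,14,15,16,17,18,19,20,21,22,23,24,25,26,27,28,29,30,31}
step 4: w <- element                 {0,1,2,3,4,5,6,7,8,9,10,11,12,13,14,15,16,17,18,19,20,21,22,23,24,25,26,27,28,29,30,31}
step 5: w <- 11                      {0,1,2,3,4,5,6,7,8,9,10,11,12,13,14,15,16,17,18,19,20,21,22,23,24,25,26,27,28,29,30,31}
step 6: w <- -9                      {0,1,2,3,4,5,6,7,8,9,10,11,12,13,14,15,16,17,18,19,20,21,22,23,24,25,26,27,28,29,30,31}
step 7: y <- min((y + w), y)         {0,1,2,3,4,5,6,7,8,9,10,11,12,13,14,15,16,17,18,19,20,21,22,23,24,25,26,27,28,29,30,31}
step 8: w <- 10                      {0,1,2,3,4,5,6,7,8,9,10,11,12,13,14,15,16,17,18,19,20,21,22,23,24,25,26,27,28,29,30,31}
step 9: w <- (6 % -2)                {0,1,2,3,4,5,6,7,8,9,10,11,12,13,14,15,16,17,18,19,20,21,22,23,24,25,26,27,28,29,30,31}

Answer: 10 steps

y: -9,-9,-9,-9,-9,-9,-9,-9,-9,-9,-9,-9,-9,-9,-9,-9,-9,-9,-9,-9,-9,-9,-9,-9,-9,-9,-9,-9,-9,-9,-9,-9
w: 0,0,0,0,0,0,0,0,0,0,0,0,0,0,0,0,0,0,0,0,0,0,0,0,0,0,0,0,0,0,0,0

steps = 10; useful = 257; efficiency = 257/320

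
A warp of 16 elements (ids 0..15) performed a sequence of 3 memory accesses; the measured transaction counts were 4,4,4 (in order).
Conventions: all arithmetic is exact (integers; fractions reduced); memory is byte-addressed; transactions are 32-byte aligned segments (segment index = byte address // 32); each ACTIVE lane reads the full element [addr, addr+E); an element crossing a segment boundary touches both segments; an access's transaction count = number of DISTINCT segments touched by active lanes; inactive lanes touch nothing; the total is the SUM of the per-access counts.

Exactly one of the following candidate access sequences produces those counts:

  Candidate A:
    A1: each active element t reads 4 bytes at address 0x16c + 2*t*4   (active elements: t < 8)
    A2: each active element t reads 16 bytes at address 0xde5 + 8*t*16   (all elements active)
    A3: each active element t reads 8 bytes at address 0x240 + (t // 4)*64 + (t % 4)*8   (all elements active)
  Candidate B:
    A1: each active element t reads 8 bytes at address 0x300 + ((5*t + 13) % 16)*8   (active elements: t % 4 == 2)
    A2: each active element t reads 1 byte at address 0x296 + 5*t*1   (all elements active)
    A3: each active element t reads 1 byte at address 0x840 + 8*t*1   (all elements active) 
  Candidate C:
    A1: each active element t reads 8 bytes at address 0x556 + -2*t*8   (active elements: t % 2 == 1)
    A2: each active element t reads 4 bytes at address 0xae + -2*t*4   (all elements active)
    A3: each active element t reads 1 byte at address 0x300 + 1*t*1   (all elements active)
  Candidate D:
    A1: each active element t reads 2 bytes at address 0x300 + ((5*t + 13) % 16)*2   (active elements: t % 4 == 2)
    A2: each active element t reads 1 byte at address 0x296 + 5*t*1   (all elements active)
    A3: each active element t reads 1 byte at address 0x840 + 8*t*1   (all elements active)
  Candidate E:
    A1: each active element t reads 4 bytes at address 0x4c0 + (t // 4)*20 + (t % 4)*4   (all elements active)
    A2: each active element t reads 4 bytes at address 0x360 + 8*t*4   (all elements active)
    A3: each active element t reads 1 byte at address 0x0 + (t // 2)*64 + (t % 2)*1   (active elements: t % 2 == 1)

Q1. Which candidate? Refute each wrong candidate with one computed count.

A: A1 gives 3 transactions, not 4
C: A1 gives 8 transactions, not 4
D: A1 gives 1 transaction, not 4
E: A1 gives 3 transactions, not 4
B: all counts match (4,4,4)

Answer: B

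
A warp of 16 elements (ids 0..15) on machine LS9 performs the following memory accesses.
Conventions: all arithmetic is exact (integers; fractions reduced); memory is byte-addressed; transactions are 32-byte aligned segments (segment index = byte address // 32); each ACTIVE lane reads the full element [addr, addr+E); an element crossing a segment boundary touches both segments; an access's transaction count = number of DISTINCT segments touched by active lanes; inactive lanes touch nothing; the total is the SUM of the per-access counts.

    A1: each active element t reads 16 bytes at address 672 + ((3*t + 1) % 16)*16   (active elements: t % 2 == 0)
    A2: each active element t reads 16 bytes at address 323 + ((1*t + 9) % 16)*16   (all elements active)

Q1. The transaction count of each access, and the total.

A1: 8 transactions
A2: 9 transactions

Answer: 8,9; total 17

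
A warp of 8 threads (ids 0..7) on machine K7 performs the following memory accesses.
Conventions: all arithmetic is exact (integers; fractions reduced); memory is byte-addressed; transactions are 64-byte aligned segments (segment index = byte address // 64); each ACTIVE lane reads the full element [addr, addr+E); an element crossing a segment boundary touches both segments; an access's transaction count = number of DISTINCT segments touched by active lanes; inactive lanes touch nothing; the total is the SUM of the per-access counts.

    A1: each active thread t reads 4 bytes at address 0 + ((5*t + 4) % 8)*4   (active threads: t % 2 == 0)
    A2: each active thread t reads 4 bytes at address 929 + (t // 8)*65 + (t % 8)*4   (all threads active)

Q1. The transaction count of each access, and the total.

A1: 1 transaction
A2: 2 transactions

Answer: 1,2; total 3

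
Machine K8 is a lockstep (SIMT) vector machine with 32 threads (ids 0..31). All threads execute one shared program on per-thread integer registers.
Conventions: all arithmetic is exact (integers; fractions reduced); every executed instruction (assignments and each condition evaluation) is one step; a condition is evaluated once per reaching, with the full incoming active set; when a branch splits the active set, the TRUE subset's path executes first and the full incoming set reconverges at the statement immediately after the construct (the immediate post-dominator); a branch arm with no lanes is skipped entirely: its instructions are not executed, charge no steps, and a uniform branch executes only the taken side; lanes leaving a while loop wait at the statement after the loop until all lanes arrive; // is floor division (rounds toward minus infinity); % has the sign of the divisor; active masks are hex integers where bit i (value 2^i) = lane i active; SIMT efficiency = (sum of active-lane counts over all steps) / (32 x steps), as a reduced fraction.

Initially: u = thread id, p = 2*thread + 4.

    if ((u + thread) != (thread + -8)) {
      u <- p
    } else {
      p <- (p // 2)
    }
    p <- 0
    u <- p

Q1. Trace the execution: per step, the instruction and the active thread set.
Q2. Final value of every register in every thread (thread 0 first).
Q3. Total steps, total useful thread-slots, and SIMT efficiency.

step 0: eval ((u + thread) != (thread + -8)) 0xffffffff
step 1: u <- p                       0xffffffff
step 2: p <- 0                       0xffffffff
step 3: u <- p                       0xffffffff

Answer: 4 steps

u: 0,0,0,0,0,0,0,0,0,0,0,0,0,0,0,0,0,0,0,0,0,0,0,0,0,0,0,0,0,0,0,0
p: 0,0,0,0,0,0,0,0,0,0,0,0,0,0,0,0,0,0,0,0,0,0,0,0,0,0,0,0,0,0,0,0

steps = 4; useful = 128; efficiency = 128/128 = 1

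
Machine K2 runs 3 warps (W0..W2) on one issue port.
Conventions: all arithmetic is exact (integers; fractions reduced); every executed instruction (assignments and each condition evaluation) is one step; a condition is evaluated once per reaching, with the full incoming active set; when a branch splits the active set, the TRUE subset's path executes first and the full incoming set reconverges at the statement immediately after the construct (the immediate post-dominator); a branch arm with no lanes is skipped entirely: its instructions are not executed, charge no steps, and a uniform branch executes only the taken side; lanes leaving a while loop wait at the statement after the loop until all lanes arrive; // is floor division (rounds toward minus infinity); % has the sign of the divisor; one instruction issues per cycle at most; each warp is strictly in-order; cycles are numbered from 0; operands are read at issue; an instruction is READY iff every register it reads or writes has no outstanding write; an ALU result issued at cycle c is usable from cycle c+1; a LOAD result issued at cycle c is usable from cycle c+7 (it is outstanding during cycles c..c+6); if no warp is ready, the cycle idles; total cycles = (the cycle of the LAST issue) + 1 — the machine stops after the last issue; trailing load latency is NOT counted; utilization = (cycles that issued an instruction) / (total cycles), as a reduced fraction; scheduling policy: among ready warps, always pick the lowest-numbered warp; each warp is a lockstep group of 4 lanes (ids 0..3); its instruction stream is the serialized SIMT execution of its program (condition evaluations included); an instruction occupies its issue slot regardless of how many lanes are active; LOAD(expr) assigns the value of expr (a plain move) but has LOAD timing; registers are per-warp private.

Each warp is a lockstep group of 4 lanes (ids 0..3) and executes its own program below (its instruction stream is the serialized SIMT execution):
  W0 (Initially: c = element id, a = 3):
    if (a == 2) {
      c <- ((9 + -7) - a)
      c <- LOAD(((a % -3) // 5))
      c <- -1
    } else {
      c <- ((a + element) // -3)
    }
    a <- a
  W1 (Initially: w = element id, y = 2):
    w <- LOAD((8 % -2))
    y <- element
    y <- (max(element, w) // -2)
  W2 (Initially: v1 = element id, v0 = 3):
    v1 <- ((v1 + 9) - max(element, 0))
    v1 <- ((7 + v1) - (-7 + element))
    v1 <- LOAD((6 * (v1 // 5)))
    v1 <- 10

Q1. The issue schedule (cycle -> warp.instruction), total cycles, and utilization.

cycle 0: W0.I0
cycle 1: W0.I1
cycle 2: W0.I2
cycle 3: W1.I0
cycle 4: W1.I1
cycle 5: W2.I0
cycle 6: W2.I1
cycle 7: W2.I2
cycle 8: idle
cycle 9: idle
cycle 10: W1.I2
cycle 11: idle
cycle 12: idle
cycle 13: idle
cycle 14: W2.I3

Answer: 15 cycles, utilization 2/3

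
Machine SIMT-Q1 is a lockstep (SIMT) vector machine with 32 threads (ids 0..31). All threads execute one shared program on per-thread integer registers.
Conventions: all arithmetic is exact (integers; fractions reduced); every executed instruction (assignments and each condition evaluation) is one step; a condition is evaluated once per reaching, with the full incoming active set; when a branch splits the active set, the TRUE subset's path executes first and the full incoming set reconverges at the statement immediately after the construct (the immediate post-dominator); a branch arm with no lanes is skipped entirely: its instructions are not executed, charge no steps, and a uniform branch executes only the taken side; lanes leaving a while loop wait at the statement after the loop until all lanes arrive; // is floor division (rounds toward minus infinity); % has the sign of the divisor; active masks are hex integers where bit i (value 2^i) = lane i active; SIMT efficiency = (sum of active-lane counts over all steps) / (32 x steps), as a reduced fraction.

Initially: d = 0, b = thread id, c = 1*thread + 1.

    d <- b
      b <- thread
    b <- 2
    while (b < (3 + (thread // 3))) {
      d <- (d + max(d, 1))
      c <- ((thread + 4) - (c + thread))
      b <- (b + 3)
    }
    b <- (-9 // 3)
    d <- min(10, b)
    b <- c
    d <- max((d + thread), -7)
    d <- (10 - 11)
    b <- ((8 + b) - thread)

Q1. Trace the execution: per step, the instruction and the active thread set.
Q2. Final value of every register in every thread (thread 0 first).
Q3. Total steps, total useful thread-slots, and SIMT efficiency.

step 0: d <- b                       0xffffffff
step 1: b <- thread                  0xffffffff
step 2: b <- 2                       0xffffffff
step 3: eval (b < (3 + (thread // 3))) 0xffffffff
step 4: d <- (d + max(d, 1))         0xffffffff
step 5: c <- ((thread + 4) - (c + thread)) 0xffffffff
step 6: b <- (b + 3)                 0xffffffff
step 7: eval (b < (3 + (thread // 3))) 0xffffffff
step 8: d <- (d + max(d, 1))         0xfffffe00
step 9: c <- ((thread + 4) - (c + thread)) 0xfffffe00
step 10: b <- (b + 3)                 0xfffffe00
step 11: eval (b < (3 + (thread // 3))) 0xfffffe00
step 12: d <- (d + max(d, 1))         0xfffc0000
step 13: c <- ((thread + 4) - (c + thread)) 0xfffc0000
step 14: b <- (b + 3)                 0xfffc0000
step 15: eval (b < (3 + (thread // 3))) 0xfffc0000
step 16: d <- (d + max(d, 1))         0xf8000000
step 17: c <- ((thread + 4) - (c + thread)) 0xf8000000
step 18: b <- (b + 3)                 0xf8000000
step 19: eval (b < (3 + (thread // 3))) 0xf8000000
step 20: b <- (-9 // 3)               0xffffffff
step 21: d <- min(10, b)              0xffffffff
step 22: b <- c                       0xffffffff
step 23: d <- max((d + thread), -7)   0xffffffff
step 24: d <- (10 - 11)               0xffffffff
step 25: b <- ((8 + b) - thread)      0xffffffff

Answer: 26 steps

d: -1,-1,-1,-1,-1,-1,-1,-1,-1,-1,-1,-1,-1,-1,-1,-1,-1,-1,-1,-1,-1,-1,-1,-1,-1,-1,-1,-1,-1,-1,-1,-1
b: 11,9,7,5,3,1,-1,-3,-5,9,9,9,9,9,9,9,9,9,-25,-27,-29,-31,-33,-35,-37,-39,-41,9,9,9,9,9
c: 3,2,1,0,-1,-2,-3,-4,-5,10,11,12,13,14,15,16,17,18,-15,-16,-17,-18,-19,-20,-21,-22,-23,28,29,30,31,32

steps = 26; useful = 616; efficiency = 616/832 = 77/104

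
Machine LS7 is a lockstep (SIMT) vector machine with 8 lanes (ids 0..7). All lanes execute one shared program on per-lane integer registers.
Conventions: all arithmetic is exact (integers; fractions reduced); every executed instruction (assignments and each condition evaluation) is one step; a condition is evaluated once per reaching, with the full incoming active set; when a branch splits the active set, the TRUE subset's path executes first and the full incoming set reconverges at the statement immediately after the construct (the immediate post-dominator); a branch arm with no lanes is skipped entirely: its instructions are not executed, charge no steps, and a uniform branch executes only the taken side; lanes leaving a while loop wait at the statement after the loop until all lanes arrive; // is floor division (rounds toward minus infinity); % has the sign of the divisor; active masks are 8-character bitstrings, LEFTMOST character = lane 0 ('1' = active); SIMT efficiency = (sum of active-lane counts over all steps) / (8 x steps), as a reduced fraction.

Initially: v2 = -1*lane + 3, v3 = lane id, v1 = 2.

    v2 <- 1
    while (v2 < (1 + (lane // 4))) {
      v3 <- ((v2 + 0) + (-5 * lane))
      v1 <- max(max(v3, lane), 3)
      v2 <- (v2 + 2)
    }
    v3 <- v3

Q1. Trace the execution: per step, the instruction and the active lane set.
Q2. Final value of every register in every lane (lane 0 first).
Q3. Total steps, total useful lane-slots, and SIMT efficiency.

step 0: v2 <- 1                      11111111
step 1: eval (v2 < (1 + (lane // 4))) 11111111
step 2: v3 <- ((v2 + 0) + (-5 * lane)) 00001111
step 3: v1 <- max(max(v3, lane), 3)  00001111
step 4: v2 <- (v2 + 2)               00001111
step 5: eval (v2 < (1 + (lane // 4))) 00001111
step 6: v3 <- v3                     11111111

Answer: 7 steps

v2: 1,1,1,1,3,3,3,3
v3: 0,1,2,3,-19,-24,-29,-34
v1: 2,2,2,2,4,5,6,7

steps = 7; useful = 40; efficiency = 40/56 = 5/7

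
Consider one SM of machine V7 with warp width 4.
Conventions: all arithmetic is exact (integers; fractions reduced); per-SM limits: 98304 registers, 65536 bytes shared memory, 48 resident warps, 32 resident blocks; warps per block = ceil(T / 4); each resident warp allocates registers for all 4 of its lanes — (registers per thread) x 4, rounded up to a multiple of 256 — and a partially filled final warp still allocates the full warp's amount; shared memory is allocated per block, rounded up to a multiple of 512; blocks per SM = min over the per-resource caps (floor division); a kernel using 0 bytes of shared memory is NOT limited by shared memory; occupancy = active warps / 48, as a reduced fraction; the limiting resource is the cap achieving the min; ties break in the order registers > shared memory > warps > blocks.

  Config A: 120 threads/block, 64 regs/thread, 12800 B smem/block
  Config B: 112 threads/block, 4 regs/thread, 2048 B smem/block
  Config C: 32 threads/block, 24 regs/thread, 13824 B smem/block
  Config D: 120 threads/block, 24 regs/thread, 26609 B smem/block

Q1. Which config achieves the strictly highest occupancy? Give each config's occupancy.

occupancies: A 5/8, B 7/12, C 2/3, D 5/8

Answer: C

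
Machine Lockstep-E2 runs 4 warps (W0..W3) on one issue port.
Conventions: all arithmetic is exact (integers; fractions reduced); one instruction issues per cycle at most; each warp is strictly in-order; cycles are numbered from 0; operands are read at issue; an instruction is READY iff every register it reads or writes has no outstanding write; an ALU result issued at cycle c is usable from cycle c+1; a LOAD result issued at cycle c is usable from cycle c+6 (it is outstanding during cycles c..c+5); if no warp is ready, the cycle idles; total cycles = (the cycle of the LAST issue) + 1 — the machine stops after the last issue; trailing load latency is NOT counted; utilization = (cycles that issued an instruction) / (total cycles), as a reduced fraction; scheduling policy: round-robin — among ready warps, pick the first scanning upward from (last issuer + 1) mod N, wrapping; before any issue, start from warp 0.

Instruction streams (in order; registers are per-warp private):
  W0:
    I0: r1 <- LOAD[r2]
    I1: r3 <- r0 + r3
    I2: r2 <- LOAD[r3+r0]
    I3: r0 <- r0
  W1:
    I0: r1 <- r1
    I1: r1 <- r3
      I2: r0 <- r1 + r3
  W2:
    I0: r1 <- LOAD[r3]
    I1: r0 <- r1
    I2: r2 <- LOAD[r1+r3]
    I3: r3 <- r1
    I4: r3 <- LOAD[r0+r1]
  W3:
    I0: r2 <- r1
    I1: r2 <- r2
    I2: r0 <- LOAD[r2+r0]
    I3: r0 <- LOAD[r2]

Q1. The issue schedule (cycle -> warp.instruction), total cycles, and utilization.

cycle 0: W0.I0
cycle 1: W1.I0
cycle 2: W2.I0
cycle 3: W3.I0
cycle 4: W0.I1
cycle 5: W1.I1
cycle 6: W3.I1
cycle 7: W0.I2
cycle 8: W1.I2
cycle 9: W2.I1
cycle 10: W3.I2
cycle 11: W0.I3
cycle 12: W2.I2
cycle 13: W2.I3
cycle 14: W2.I4
cycle 15: idle
cycle 16: W3.I3

Answer: 17 cycles, utilization 16/17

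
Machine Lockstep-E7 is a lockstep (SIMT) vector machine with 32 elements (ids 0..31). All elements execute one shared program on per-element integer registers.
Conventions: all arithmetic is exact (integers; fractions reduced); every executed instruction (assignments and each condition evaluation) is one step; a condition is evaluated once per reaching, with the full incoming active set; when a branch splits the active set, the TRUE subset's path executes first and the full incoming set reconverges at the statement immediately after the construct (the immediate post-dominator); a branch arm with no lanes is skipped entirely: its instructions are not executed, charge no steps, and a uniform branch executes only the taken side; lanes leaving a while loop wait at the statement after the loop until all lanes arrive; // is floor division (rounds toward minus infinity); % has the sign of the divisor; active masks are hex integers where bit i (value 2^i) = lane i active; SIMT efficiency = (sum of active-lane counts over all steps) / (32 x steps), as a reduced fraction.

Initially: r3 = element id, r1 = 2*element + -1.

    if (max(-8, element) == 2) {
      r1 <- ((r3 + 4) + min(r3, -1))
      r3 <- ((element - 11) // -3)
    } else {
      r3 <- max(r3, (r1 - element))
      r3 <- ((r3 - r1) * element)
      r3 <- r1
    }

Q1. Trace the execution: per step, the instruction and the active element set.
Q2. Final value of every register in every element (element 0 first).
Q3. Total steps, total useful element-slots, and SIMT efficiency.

step 0: eval (max(-8, element) == 2) 0xffffffff
step 1: r1 <- ((r3 + 4) + min(r3, -1)) 0x00000004
step 2: r3 <- ((element - 11) // -3) 0x00000004
step 3: r3 <- max(r3, (r1 - element)) 0xfffffffb
step 4: r3 <- ((r3 - r1) * element)  0xfffffffb
step 5: r3 <- r1                     0xfffffffb

Answer: 6 steps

r3: -1,1,3,5,7,9,11,13,15,17,19,21,23,25,27,29,31,33,35,37,39,41,43,45,47,49,51,53,55,57,59,61
r1: -1,1,5,5,7,9,11,13,15,17,19,21,23,25,27,29,31,33,35,37,39,41,43,45,47,49,51,53,55,57,59,61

steps = 6; useful = 127; efficiency = 127/192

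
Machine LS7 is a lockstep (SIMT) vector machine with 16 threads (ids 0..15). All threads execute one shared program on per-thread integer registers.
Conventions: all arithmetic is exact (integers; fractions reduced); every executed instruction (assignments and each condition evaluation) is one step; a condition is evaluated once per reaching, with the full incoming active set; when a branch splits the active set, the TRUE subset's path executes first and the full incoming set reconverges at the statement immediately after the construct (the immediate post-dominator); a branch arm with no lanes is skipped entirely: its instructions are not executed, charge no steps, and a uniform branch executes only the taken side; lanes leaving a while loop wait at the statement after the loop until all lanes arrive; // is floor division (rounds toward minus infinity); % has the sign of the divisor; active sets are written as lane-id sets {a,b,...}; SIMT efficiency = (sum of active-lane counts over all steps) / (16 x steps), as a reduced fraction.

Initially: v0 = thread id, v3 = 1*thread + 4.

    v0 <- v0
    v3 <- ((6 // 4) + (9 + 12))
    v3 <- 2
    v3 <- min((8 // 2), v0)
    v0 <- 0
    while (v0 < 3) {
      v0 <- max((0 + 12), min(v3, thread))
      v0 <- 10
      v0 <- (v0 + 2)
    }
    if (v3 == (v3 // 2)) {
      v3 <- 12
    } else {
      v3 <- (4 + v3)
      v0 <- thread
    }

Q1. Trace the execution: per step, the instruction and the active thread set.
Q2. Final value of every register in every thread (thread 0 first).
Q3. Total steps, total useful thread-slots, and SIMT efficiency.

step 0: v0 <- v0                     {0,1,2,3,4,5,6,7,8,9,10,11,12,13,14,15}
step 1: v3 <- ((6 // 4) + (9 + 12))  {0,1,2,3,4,5,6,7,8,9,10,11,12,13,14,15}
step 2: v3 <- 2                      {0,1,2,3,4,5,6,7,8,9,10,11,12,13,14,15}
step 3: v3 <- min((8 // 2), v0)      {0,1,2,3,4,5,6,7,8,9,10,11,12,13,14,15}
step 4: v0 <- 0                      {0,1,2,3,4,5,6,7,8,9,10,11,12,13,14,15}
step 5: eval (v0 < 3)                {0,1,2,3,4,5,6,7,8,9,10,11,12,13,14,15}
step 6: v0 <- max((0 + 12), min(v3, thread)) {0,1,2,3,4,5,6,7,8,9,10,11,12,13,14,15}
step 7: v0 <- 10                     {0,1,2,3,4,5,6,7,8,9,10,11,12,13,14,15}
step 8: v0 <- (v0 + 2)               {0,1,2,3,4,5,6,7,8,9,10,11,12,13,14,15}
step 9: eval (v0 < 3)                {0,1,2,3,4,5,6,7,8,9,10,11,12,13,14,15}
step 10: eval (v3 == (v3 // 2))       {0,1,2,3,4,5,6,7,8,9,10,11,12,13,14,15}
step 11: v3 <- 12                     {0}
step 12: v3 <- (4 + v3)               {1,2,3,4,5,6,7,8,9,10,11,12,13,14,15}
step 13: v0 <- thread                 {1,2,3,4,5,6,7,8,9,10,11,12,13,14,15}

Answer: 14 steps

v0: 12,1,2,3,4,5,6,7,8,9,10,11,12,13,14,15
v3: 12,5,6,7,8,8,8,8,8,8,8,8,8,8,8,8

steps = 14; useful = 207; efficiency = 207/224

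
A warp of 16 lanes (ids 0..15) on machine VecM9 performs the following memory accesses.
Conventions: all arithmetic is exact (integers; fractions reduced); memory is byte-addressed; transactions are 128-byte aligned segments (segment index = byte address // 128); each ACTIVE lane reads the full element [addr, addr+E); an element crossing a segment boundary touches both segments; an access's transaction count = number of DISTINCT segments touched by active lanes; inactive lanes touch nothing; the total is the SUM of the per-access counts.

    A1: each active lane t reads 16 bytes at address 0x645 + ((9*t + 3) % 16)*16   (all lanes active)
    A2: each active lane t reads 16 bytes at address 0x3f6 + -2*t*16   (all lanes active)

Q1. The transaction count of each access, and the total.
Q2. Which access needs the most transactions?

A1: 3 transactions
A2: 5 transactions

Answer: 3,5; total 8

Answer: A2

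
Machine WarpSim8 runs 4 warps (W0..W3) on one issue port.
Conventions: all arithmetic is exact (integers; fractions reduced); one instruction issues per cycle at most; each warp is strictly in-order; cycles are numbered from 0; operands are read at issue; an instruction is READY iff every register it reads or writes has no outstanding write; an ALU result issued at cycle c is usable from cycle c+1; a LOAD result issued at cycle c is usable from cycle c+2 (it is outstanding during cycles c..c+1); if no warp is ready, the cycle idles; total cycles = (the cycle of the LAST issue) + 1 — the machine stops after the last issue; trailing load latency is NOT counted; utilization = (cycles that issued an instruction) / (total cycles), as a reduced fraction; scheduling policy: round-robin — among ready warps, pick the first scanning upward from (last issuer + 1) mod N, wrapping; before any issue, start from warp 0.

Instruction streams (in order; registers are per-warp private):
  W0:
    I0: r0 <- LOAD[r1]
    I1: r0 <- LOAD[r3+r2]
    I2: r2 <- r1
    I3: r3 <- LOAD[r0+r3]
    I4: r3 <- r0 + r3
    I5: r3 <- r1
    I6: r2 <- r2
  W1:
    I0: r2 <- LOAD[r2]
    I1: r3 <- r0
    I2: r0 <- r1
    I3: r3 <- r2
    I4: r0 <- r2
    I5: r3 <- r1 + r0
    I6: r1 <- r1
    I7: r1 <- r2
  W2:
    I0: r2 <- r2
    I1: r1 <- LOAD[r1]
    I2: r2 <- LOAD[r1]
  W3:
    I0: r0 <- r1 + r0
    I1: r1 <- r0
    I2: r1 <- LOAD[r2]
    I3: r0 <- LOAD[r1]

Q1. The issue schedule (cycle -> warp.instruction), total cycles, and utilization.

cycle 0: W0.I0
cycle 1: W1.I0
cycle 2: W2.I0
cycle 3: W3.I0
cycle 4: W0.I1
cycle 5: W1.I1
cycle 6: W2.I1
cycle 7: W3.I1
cycle 8: W0.I2
cycle 9: W1.I2
cycle 10: W2.I2
cycle 11: W3.I2
cycle 12: W0.I3
cycle 13: W1.I3
cycle 14: W3.I3
cycle 15: W0.I4
cycle 16: W1.I4
cycle 17: W0.I5
cycle 18: W1.I5
cycle 19: W0.I6
cycle 20: W1.I6
cycle 21: W1.I7

Answer: 22 cycles, utilization 1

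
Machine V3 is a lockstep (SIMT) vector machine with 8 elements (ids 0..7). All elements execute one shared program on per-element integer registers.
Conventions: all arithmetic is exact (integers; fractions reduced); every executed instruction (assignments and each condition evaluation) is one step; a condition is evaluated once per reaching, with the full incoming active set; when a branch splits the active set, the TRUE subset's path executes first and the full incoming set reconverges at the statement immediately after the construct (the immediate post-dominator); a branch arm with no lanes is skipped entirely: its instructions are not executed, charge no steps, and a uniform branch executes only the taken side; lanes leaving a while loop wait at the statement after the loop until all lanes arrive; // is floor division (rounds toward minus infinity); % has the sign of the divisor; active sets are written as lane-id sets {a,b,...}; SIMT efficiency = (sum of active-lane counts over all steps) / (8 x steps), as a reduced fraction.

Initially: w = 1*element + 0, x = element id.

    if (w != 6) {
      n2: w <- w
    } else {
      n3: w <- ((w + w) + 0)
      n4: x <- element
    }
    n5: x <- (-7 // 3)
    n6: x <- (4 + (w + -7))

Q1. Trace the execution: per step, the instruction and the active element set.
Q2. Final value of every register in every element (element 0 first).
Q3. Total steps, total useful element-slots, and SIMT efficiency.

step 0: eval (w != 6)                {0,1,2,3,4,5,6,7}
step 1: w <- w                       {0,1,2,3,4,5,7}
step 2: w <- ((w + w) + 0)           {6}
step 3: x <- element                 {6}
step 4: x <- (-7 // 3)               {0,1,2,3,4,5,6,7}
step 5: x <- (4 + (w + -7))          {0,1,2,3,4,5,6,7}

Answer: 6 steps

w: 0,1,2,3,4,5,12,7
x: -3,-2,-1,0,1,2,9,4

steps = 6; useful = 33; efficiency = 33/48 = 11/16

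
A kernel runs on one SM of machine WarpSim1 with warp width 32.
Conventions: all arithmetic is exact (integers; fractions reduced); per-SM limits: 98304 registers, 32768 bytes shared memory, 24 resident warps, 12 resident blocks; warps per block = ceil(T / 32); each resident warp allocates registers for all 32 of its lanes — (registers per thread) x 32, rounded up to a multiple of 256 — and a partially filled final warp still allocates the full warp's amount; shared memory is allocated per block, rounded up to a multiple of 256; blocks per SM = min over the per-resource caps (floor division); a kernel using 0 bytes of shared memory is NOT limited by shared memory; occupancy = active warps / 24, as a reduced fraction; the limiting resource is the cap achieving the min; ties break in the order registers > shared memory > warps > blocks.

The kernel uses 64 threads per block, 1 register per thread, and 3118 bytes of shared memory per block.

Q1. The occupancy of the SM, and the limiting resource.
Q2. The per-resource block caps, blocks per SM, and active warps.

Answer: occupancy 3/4, limited by shared memory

registers: 192 blocks
shared memory: 9 blocks
warps: 12 blocks
blocks: 12 blocks

Answer: 9 blocks, 18 active warps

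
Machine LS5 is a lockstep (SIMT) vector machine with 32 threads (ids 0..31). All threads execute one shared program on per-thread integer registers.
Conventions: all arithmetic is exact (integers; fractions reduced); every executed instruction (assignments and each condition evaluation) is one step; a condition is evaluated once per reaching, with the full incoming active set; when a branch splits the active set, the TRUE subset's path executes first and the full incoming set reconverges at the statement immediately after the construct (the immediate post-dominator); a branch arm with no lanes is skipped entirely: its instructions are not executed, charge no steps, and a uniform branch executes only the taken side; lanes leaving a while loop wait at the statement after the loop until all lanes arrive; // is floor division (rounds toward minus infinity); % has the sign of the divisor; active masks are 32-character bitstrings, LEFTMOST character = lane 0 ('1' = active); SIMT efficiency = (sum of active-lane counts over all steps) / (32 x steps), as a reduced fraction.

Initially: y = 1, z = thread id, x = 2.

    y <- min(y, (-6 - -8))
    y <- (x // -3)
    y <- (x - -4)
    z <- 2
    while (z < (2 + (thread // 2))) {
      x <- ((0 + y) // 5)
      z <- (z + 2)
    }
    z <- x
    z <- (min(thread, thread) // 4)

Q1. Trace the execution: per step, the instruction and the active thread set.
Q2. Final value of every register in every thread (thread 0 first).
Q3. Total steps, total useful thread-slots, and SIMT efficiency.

step 0: y <- min(y, (-6 - -8))       11111111111111111111111111111111
step 1: y <- (x // -3)               11111111111111111111111111111111
step 2: y <- (x - -4)                11111111111111111111111111111111
step 3: z <- 2                       11111111111111111111111111111111
step 4: eval (z < (2 + (thread // 2))) 11111111111111111111111111111111
step 5: x <- ((0 + y) // 5)          00111111111111111111111111111111
step 6: z <- (z + 2)                 00111111111111111111111111111111
step 7: eval (z < (2 + (thread // 2))) 00111111111111111111111111111111
step 8: x <- ((0 + y) // 5)          00000011111111111111111111111111
step 9: z <- (z + 2)                 00000011111111111111111111111111
step 10: eval (z < (2 + (thread // 2))) 00000011111111111111111111111111
step 11: x <- ((0 + y) // 5)          00000000001111111111111111111111
step 12: z <- (z + 2)                 00000000001111111111111111111111
step 13: eval (z < (2 + (thread // 2))) 00000000001111111111111111111111
step 14: x <- ((0 + y) // 5)          00000000000000111111111111111111
step 15: z <- (z + 2)                 00000000000000111111111111111111
step 16: eval (z < (2 + (thread // 2))) 00000000000000111111111111111111
step 17: x <- ((0 + y) // 5)          00000000000000000011111111111111
step 18: z <- (z + 2)                 00000000000000000011111111111111
step 19: eval (z < (2 + (thread // 2))) 00000000000000000011111111111111
step 20: x <- ((0 + y) // 5)          00000000000000000000001111111111
step 21: z <- (z + 2)                 00000000000000000000001111111111
step 22: eval (z < (2 + (thread // 2))) 00000000000000000000001111111111
step 23: x <- ((0 + y) // 5)          00000000000000000000000000111111
step 24: z <- (z + 2)                 00000000000000000000000000111111
step 25: eval (z < (2 + (thread // 2))) 00000000000000000000000000111111
step 26: x <- ((0 + y) // 5)          00000000000000000000000000000011
step 27: z <- (z + 2)                 00000000000000000000000000000011
step 28: eval (z < (2 + (thread // 2))) 00000000000000000000000000000011
step 29: z <- x                       11111111111111111111111111111111
step 30: z <- (min(thread, thread) // 4) 11111111111111111111111111111111

Answer: 31 steps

y: 6,6,6,6,6,6,6,6,6,6,6,6,6,6,6,6,6,6,6,6,6,6,6,6,6,6,6,6,6,6,6,6
z: 0,0,0,0,1,1,1,1,2,2,2,2,3,3,3,3,4,4,4,4,5,5,5,5,6,6,6,6,7,7,7,7
x: 2,2,1,1,1,1,1,1,1,1,1,1,1,1,1,1,1,1,1,1,1,1,1,1,1,1,1,1,1,1,1,1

steps = 31; useful = 608; efficiency = 608/992 = 19/31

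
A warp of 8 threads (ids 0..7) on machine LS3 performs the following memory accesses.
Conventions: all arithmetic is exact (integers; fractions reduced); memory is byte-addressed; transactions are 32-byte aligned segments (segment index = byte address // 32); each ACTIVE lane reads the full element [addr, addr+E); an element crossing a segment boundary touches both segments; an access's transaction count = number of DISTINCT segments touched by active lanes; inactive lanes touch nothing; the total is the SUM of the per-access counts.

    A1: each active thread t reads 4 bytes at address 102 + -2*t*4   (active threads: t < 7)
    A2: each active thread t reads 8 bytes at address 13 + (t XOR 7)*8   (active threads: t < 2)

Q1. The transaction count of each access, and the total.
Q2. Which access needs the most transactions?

A1: 3 transactions
A2: 2 transactions

Answer: 3,2; total 5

Answer: A1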